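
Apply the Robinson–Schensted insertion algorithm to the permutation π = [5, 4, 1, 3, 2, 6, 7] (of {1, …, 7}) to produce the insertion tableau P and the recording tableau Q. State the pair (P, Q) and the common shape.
P = [1, 2, 6, 7] / [3] / [4] / [5];  Q = [1, 4, 6, 7] / [2] / [3] / [5];  common shape = (4, 1, 1, 1)

Row-insert the values π_1, π_2, … into P one at a time, bumping the leftmost entry strictly greater than the inserted value down to the next row. The recording tableau Q records, in position (i, j), the step at which that cell was added to P.
  Insert 5 (step 1): P = [5];  Q = [1]
  Insert 4 (step 2): P = [4] / [5];  Q = [1] / [2]
  Insert 1 (step 3): P = [1] / [4] / [5];  Q = [1] / [2] / [3]
  Insert 3 (step 4): P = [1, 3] / [4] / [5];  Q = [1, 4] / [2] / [3]
  Insert 2 (step 5): P = [1, 2] / [3] / [4] / [5];  Q = [1, 4] / [2] / [3] / [5]
  Insert 6 (step 6): P = [1, 2, 6] / [3] / [4] / [5];  Q = [1, 4, 6] / [2] / [3] / [5]
  Insert 7 (step 7): P = [1, 2, 6, 7] / [3] / [4] / [5];  Q = [1, 4, 6, 7] / [2] / [3] / [5]
Final shape: (4, 1, 1, 1).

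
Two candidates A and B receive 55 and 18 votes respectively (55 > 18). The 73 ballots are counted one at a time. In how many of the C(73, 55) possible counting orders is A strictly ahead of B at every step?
Strict-lead orderings = 27872496751392496

Total orderings of the 73 votes with 55 for A: C(73, 55) = 54991682779774384. By the Bertrand ballot formula (Cycle Lemma / reflection principle), the number of orderings in which A is strictly ahead of B throughout is (p − q)/(p + q) · C(p + q, p) = (55 − 18)/(55 + 18) · 54991682779774384 = 27872496751392496.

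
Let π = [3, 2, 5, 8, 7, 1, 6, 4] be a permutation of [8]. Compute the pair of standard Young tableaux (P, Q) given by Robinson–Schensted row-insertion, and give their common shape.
P = [1, 4, 6] / [2, 5] / [3, 7] / [8];  Q = [1, 3, 4] / [2, 5] / [6, 7] / [8];  common shape = (3, 2, 2, 1)

Row-insert the values π_1, π_2, … into P one at a time, bumping the leftmost entry strictly greater than the inserted value down to the next row. The recording tableau Q records, in position (i, j), the step at which that cell was added to P.
  Insert 3 (step 1): P = [3];  Q = [1]
  Insert 2 (step 2): P = [2] / [3];  Q = [1] / [2]
  Insert 5 (step 3): P = [2, 5] / [3];  Q = [1, 3] / [2]
  Insert 8 (step 4): P = [2, 5, 8] / [3];  Q = [1, 3, 4] / [2]
  Insert 7 (step 5): P = [2, 5, 7] / [3, 8];  Q = [1, 3, 4] / [2, 5]
  Insert 1 (step 6): P = [1, 5, 7] / [2, 8] / [3];  Q = [1, 3, 4] / [2, 5] / [6]
  Insert 6 (step 7): P = [1, 5, 6] / [2, 7] / [3, 8];  Q = [1, 3, 4] / [2, 5] / [6, 7]
  Insert 4 (step 8): P = [1, 4, 6] / [2, 5] / [3, 7] / [8];  Q = [1, 3, 4] / [2, 5] / [6, 7] / [8]
Final shape: (3, 2, 2, 1).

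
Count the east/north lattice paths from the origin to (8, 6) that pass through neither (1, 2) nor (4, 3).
Number of paths = 1208

Inclusion–exclusion. Total paths: C(14, 8) = 3003. Through P₁: C(3, 1)·C(11, 7) = 990. Through P₂: C(7, 4)·C(7, 4) = 1225. Since P₁ is strictly southwest of P₂, a monotone path through both must visit P₁ then P₂; paths through both = C(3, 1)·C(4, 3)·C(7, 4) = 420. Avoid both = 3003 − 990 − 1225 + 420 = 1208.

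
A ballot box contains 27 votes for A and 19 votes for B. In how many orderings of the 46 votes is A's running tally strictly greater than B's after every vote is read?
Strict-lead orderings = 722477682080

Total orderings of the 46 votes with 27 for A: C(46, 27) = 4154246671960. By the Bertrand ballot formula (Cycle Lemma / reflection principle), the number of orderings in which A is strictly ahead of B throughout is (p − q)/(p + q) · C(p + q, p) = (27 − 19)/(27 + 19) · 4154246671960 = 722477682080.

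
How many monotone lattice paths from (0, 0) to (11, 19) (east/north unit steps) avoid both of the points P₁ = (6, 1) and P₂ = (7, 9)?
Number of paths = 43003380

Inclusion–exclusion. Total paths: C(30, 11) = 54627300. Through P₁: C(7, 6)·C(23, 5) = 235543. Through P₂: C(16, 7)·C(14, 4) = 11451440. Since P₁ is strictly southwest of P₂, a monotone path through both must visit P₁ then P₂; paths through both = C(7, 6)·C(9, 1)·C(14, 4) = 63063. Avoid both = 54627300 − 235543 − 11451440 + 63063 = 43003380.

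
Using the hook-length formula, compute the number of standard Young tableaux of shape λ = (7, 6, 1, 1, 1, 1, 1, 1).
# SYT of shape (7, 6, 1, 1, 1, 1, 1, 1) = 3325608

Hook-length formula: f^λ = n! / Π hook(c), product over all cells c of the Young diagram. For λ = (7, 6, 1, 1, 1, 1, 1, 1), n = 19 boxes. Hook lengths by row (left-to-right, top-to-bottom): [14, 7, 6, 5, 4, 3, 1]; [12, 5, 4, 3, 2, 1]; [6]; [5]; [4]; [3]; [2]; [1]. Product of hooks = 36578304000. So f^λ = 19! / 36578304000 = 121645100408832000 / 36578304000 = 3325608.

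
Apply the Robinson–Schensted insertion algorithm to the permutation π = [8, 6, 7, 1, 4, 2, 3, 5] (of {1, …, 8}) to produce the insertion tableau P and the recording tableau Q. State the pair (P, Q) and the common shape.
P = [1, 2, 3, 5] / [4, 7] / [6] / [8];  Q = [1, 3, 7, 8] / [2, 5] / [4] / [6];  common shape = (4, 2, 1, 1)

Row-insert the values π_1, π_2, … into P one at a time, bumping the leftmost entry strictly greater than the inserted value down to the next row. The recording tableau Q records, in position (i, j), the step at which that cell was added to P.
  Insert 8 (step 1): P = [8];  Q = [1]
  Insert 6 (step 2): P = [6] / [8];  Q = [1] / [2]
  Insert 7 (step 3): P = [6, 7] / [8];  Q = [1, 3] / [2]
  Insert 1 (step 4): P = [1, 7] / [6] / [8];  Q = [1, 3] / [2] / [4]
  Insert 4 (step 5): P = [1, 4] / [6, 7] / [8];  Q = [1, 3] / [2, 5] / [4]
  Insert 2 (step 6): P = [1, 2] / [4, 7] / [6] / [8];  Q = [1, 3] / [2, 5] / [4] / [6]
  Insert 3 (step 7): P = [1, 2, 3] / [4, 7] / [6] / [8];  Q = [1, 3, 7] / [2, 5] / [4] / [6]
  Insert 5 (step 8): P = [1, 2, 3, 5] / [4, 7] / [6] / [8];  Q = [1, 3, 7, 8] / [2, 5] / [4] / [6]
Final shape: (4, 2, 1, 1).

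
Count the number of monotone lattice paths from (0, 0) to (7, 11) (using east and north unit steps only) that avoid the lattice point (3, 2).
Number of paths = 24674

Total paths from (0, 0) to (7, 11): C(18, 7) = 31824. Paths through (3, 2): (paths (0, 0) → (3, 2)) × (paths (3, 2) → (7, 11)) = C(5, 3) · C(13, 4) = 10 · 715 = 7150. Avoidance count = 31824 − 7150 = 24674.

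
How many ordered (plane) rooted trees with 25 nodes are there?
C_24 = 1289904147324

These ordered rooted trees are counted by the Catalan number C_n = (1/(n + 1)) · C(2n, n). For n = 24: C_24 = (1/25) · C(48, 24) = 32247603683100/25 = 1289904147324.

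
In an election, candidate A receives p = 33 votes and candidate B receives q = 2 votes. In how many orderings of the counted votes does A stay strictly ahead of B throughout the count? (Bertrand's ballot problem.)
Strict-lead orderings = 527

Total orderings of the 35 votes with 33 for A: C(35, 33) = 595. By the Bertrand ballot formula (Cycle Lemma / reflection principle), the number of orderings in which A is strictly ahead of B throughout is (p − q)/(p + q) · C(p + q, p) = (33 − 2)/(33 + 2) · 595 = 527.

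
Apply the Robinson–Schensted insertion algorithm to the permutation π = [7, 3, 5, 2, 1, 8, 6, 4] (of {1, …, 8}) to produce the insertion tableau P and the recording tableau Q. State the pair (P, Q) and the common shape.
P = [1, 4, 6] / [2, 5] / [3, 8] / [7];  Q = [1, 3, 6] / [2, 7] / [4, 8] / [5];  common shape = (3, 2, 2, 1)

Row-insert the values π_1, π_2, … into P one at a time, bumping the leftmost entry strictly greater than the inserted value down to the next row. The recording tableau Q records, in position (i, j), the step at which that cell was added to P.
  Insert 7 (step 1): P = [7];  Q = [1]
  Insert 3 (step 2): P = [3] / [7];  Q = [1] / [2]
  Insert 5 (step 3): P = [3, 5] / [7];  Q = [1, 3] / [2]
  Insert 2 (step 4): P = [2, 5] / [3] / [7];  Q = [1, 3] / [2] / [4]
  Insert 1 (step 5): P = [1, 5] / [2] / [3] / [7];  Q = [1, 3] / [2] / [4] / [5]
  Insert 8 (step 6): P = [1, 5, 8] / [2] / [3] / [7];  Q = [1, 3, 6] / [2] / [4] / [5]
  Insert 6 (step 7): P = [1, 5, 6] / [2, 8] / [3] / [7];  Q = [1, 3, 6] / [2, 7] / [4] / [5]
  Insert 4 (step 8): P = [1, 4, 6] / [2, 5] / [3, 8] / [7];  Q = [1, 3, 6] / [2, 7] / [4, 8] / [5]
Final shape: (3, 2, 2, 1).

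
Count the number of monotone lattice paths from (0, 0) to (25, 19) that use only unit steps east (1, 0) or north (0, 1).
Number of paths = 1408831480056

A monotone lattice path from (0, 0) to (25, 19) consists of 25 east steps and 19 north steps in some order, so it is determined by which 25 of the 44 steps are east. The count is C(44, 25) = 1408831480056.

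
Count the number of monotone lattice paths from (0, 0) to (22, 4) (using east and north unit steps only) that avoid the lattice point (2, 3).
Number of paths = 14740

Total paths from (0, 0) to (22, 4): C(26, 22) = 14950. Paths through (2, 3): (paths (0, 0) → (2, 3)) × (paths (2, 3) → (22, 4)) = C(5, 2) · C(21, 20) = 10 · 21 = 210. Avoidance count = 14950 − 210 = 14740.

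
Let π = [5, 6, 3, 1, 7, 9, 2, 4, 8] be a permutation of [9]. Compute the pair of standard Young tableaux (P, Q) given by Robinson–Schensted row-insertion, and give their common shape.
P = [1, 2, 4, 8] / [3, 6, 7, 9] / [5];  Q = [1, 2, 5, 6] / [3, 7, 8, 9] / [4];  common shape = (4, 4, 1)

Row-insert the values π_1, π_2, … into P one at a time, bumping the leftmost entry strictly greater than the inserted value down to the next row. The recording tableau Q records, in position (i, j), the step at which that cell was added to P.
  Insert 5 (step 1): P = [5];  Q = [1]
  Insert 6 (step 2): P = [5, 6];  Q = [1, 2]
  Insert 3 (step 3): P = [3, 6] / [5];  Q = [1, 2] / [3]
  Insert 1 (step 4): P = [1, 6] / [3] / [5];  Q = [1, 2] / [3] / [4]
  Insert 7 (step 5): P = [1, 6, 7] / [3] / [5];  Q = [1, 2, 5] / [3] / [4]
  Insert 9 (step 6): P = [1, 6, 7, 9] / [3] / [5];  Q = [1, 2, 5, 6] / [3] / [4]
  Insert 2 (step 7): P = [1, 2, 7, 9] / [3, 6] / [5];  Q = [1, 2, 5, 6] / [3, 7] / [4]
  Insert 4 (step 8): P = [1, 2, 4, 9] / [3, 6, 7] / [5];  Q = [1, 2, 5, 6] / [3, 7, 8] / [4]
  Insert 8 (step 9): P = [1, 2, 4, 8] / [3, 6, 7, 9] / [5];  Q = [1, 2, 5, 6] / [3, 7, 8, 9] / [4]
Final shape: (4, 4, 1).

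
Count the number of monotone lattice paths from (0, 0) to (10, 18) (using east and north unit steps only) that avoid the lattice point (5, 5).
Number of paths = 10963974

Total paths from (0, 0) to (10, 18): C(28, 10) = 13123110. Paths through (5, 5): (paths (0, 0) → (5, 5)) × (paths (5, 5) → (10, 18)) = C(10, 5) · C(18, 5) = 252 · 8568 = 2159136. Avoidance count = 13123110 − 2159136 = 10963974.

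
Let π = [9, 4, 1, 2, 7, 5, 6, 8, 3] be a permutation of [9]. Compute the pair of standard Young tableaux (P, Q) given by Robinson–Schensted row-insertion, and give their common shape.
P = [1, 2, 3, 6, 8] / [4, 5] / [7] / [9];  Q = [1, 4, 5, 7, 8] / [2, 6] / [3] / [9];  common shape = (5, 2, 1, 1)

Row-insert the values π_1, π_2, … into P one at a time, bumping the leftmost entry strictly greater than the inserted value down to the next row. The recording tableau Q records, in position (i, j), the step at which that cell was added to P.
  Insert 9 (step 1): P = [9];  Q = [1]
  Insert 4 (step 2): P = [4] / [9];  Q = [1] / [2]
  Insert 1 (step 3): P = [1] / [4] / [9];  Q = [1] / [2] / [3]
  Insert 2 (step 4): P = [1, 2] / [4] / [9];  Q = [1, 4] / [2] / [3]
  Insert 7 (step 5): P = [1, 2, 7] / [4] / [9];  Q = [1, 4, 5] / [2] / [3]
  Insert 5 (step 6): P = [1, 2, 5] / [4, 7] / [9];  Q = [1, 4, 5] / [2, 6] / [3]
  Insert 6 (step 7): P = [1, 2, 5, 6] / [4, 7] / [9];  Q = [1, 4, 5, 7] / [2, 6] / [3]
  Insert 8 (step 8): P = [1, 2, 5, 6, 8] / [4, 7] / [9];  Q = [1, 4, 5, 7, 8] / [2, 6] / [3]
  Insert 3 (step 9): P = [1, 2, 3, 6, 8] / [4, 5] / [7] / [9];  Q = [1, 4, 5, 7, 8] / [2, 6] / [3] / [9]
Final shape: (5, 2, 1, 1).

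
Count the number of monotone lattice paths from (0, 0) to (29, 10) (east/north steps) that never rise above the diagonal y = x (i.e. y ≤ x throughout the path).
Number of paths = 423830264

By the reflection principle (André's argument), the number of monotone paths to (29, 10) with n ≤ m that never go above y = x is C(39, 29) − C(39, 30) = 635745396 − 211915132 = 423830264.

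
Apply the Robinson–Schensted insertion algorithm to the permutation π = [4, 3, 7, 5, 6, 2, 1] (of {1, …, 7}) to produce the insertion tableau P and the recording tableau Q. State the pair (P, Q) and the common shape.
P = [1, 5, 6] / [2, 7] / [3] / [4];  Q = [1, 3, 5] / [2, 4] / [6] / [7];  common shape = (3, 2, 1, 1)

Row-insert the values π_1, π_2, … into P one at a time, bumping the leftmost entry strictly greater than the inserted value down to the next row. The recording tableau Q records, in position (i, j), the step at which that cell was added to P.
  Insert 4 (step 1): P = [4];  Q = [1]
  Insert 3 (step 2): P = [3] / [4];  Q = [1] / [2]
  Insert 7 (step 3): P = [3, 7] / [4];  Q = [1, 3] / [2]
  Insert 5 (step 4): P = [3, 5] / [4, 7];  Q = [1, 3] / [2, 4]
  Insert 6 (step 5): P = [3, 5, 6] / [4, 7];  Q = [1, 3, 5] / [2, 4]
  Insert 2 (step 6): P = [2, 5, 6] / [3, 7] / [4];  Q = [1, 3, 5] / [2, 4] / [6]
  Insert 1 (step 7): P = [1, 5, 6] / [2, 7] / [3] / [4];  Q = [1, 3, 5] / [2, 4] / [6] / [7]
Final shape: (3, 2, 1, 1).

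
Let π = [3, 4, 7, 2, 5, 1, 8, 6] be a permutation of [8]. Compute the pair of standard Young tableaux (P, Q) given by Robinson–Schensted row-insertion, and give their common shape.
P = [1, 4, 5, 6] / [2, 7, 8] / [3];  Q = [1, 2, 3, 7] / [4, 5, 8] / [6];  common shape = (4, 3, 1)

Row-insert the values π_1, π_2, … into P one at a time, bumping the leftmost entry strictly greater than the inserted value down to the next row. The recording tableau Q records, in position (i, j), the step at which that cell was added to P.
  Insert 3 (step 1): P = [3];  Q = [1]
  Insert 4 (step 2): P = [3, 4];  Q = [1, 2]
  Insert 7 (step 3): P = [3, 4, 7];  Q = [1, 2, 3]
  Insert 2 (step 4): P = [2, 4, 7] / [3];  Q = [1, 2, 3] / [4]
  Insert 5 (step 5): P = [2, 4, 5] / [3, 7];  Q = [1, 2, 3] / [4, 5]
  Insert 1 (step 6): P = [1, 4, 5] / [2, 7] / [3];  Q = [1, 2, 3] / [4, 5] / [6]
  Insert 8 (step 7): P = [1, 4, 5, 8] / [2, 7] / [3];  Q = [1, 2, 3, 7] / [4, 5] / [6]
  Insert 6 (step 8): P = [1, 4, 5, 6] / [2, 7, 8] / [3];  Q = [1, 2, 3, 7] / [4, 5, 8] / [6]
Final shape: (4, 3, 1).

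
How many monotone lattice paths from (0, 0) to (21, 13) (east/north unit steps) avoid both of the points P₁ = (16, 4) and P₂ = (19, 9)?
Number of paths = 818750370

Inclusion–exclusion. Total paths: C(34, 21) = 927983760. Through P₁: C(20, 16)·C(14, 5) = 9699690. Through P₂: C(28, 19)·C(6, 2) = 103603500. Since P₁ is strictly southwest of P₂, a monotone path through both must visit P₁ then P₂; paths through both = C(20, 16)·C(8, 3)·C(6, 2) = 4069800. Avoid both = 927983760 − 9699690 − 103603500 + 4069800 = 818750370.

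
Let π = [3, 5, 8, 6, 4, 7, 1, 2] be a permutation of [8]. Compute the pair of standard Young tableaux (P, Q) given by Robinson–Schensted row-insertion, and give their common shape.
P = [1, 2, 6, 7] / [3, 4] / [5] / [8];  Q = [1, 2, 3, 6] / [4, 8] / [5] / [7];  common shape = (4, 2, 1, 1)

Row-insert the values π_1, π_2, … into P one at a time, bumping the leftmost entry strictly greater than the inserted value down to the next row. The recording tableau Q records, in position (i, j), the step at which that cell was added to P.
  Insert 3 (step 1): P = [3];  Q = [1]
  Insert 5 (step 2): P = [3, 5];  Q = [1, 2]
  Insert 8 (step 3): P = [3, 5, 8];  Q = [1, 2, 3]
  Insert 6 (step 4): P = [3, 5, 6] / [8];  Q = [1, 2, 3] / [4]
  Insert 4 (step 5): P = [3, 4, 6] / [5] / [8];  Q = [1, 2, 3] / [4] / [5]
  Insert 7 (step 6): P = [3, 4, 6, 7] / [5] / [8];  Q = [1, 2, 3, 6] / [4] / [5]
  Insert 1 (step 7): P = [1, 4, 6, 7] / [3] / [5] / [8];  Q = [1, 2, 3, 6] / [4] / [5] / [7]
  Insert 2 (step 8): P = [1, 2, 6, 7] / [3, 4] / [5] / [8];  Q = [1, 2, 3, 6] / [4, 8] / [5] / [7]
Final shape: (4, 2, 1, 1).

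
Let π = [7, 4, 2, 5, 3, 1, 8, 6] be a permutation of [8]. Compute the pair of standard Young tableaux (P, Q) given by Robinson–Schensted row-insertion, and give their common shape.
P = [1, 3, 6] / [2, 5, 8] / [4] / [7];  Q = [1, 4, 7] / [2, 5, 8] / [3] / [6];  common shape = (3, 3, 1, 1)

Row-insert the values π_1, π_2, … into P one at a time, bumping the leftmost entry strictly greater than the inserted value down to the next row. The recording tableau Q records, in position (i, j), the step at which that cell was added to P.
  Insert 7 (step 1): P = [7];  Q = [1]
  Insert 4 (step 2): P = [4] / [7];  Q = [1] / [2]
  Insert 2 (step 3): P = [2] / [4] / [7];  Q = [1] / [2] / [3]
  Insert 5 (step 4): P = [2, 5] / [4] / [7];  Q = [1, 4] / [2] / [3]
  Insert 3 (step 5): P = [2, 3] / [4, 5] / [7];  Q = [1, 4] / [2, 5] / [3]
  Insert 1 (step 6): P = [1, 3] / [2, 5] / [4] / [7];  Q = [1, 4] / [2, 5] / [3] / [6]
  Insert 8 (step 7): P = [1, 3, 8] / [2, 5] / [4] / [7];  Q = [1, 4, 7] / [2, 5] / [3] / [6]
  Insert 6 (step 8): P = [1, 3, 6] / [2, 5, 8] / [4] / [7];  Q = [1, 4, 7] / [2, 5, 8] / [3] / [6]
Final shape: (3, 3, 1, 1).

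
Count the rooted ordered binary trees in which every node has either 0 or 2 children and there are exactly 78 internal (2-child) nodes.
C_78 = 73745243611532458459690151854647329239335600

These full binary trees are counted by the Catalan number C_n = (1/(n + 1)) · C(2n, n). For n = 78: C_78 = (1/79) · C(156, 78) = 5825874245311064218315521996517139009907512400/79 = 73745243611532458459690151854647329239335600.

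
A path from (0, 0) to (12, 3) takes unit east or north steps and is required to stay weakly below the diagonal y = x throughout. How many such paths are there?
Number of paths = 350

By the reflection principle (André's argument), the number of monotone paths to (12, 3) with n ≤ m that never go above y = x is C(15, 12) − C(15, 13) = 455 − 105 = 350.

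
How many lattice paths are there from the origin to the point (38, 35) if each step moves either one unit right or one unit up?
Number of paths = 827114477843191362552

A monotone lattice path from (0, 0) to (38, 35) consists of 38 east steps and 35 north steps in some order, so it is determined by which 38 of the 73 steps are east. The count is C(73, 38) = 827114477843191362552.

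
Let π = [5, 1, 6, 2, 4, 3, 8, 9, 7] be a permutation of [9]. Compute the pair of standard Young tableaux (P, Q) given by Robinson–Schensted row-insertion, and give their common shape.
P = [1, 2, 3, 7, 9] / [4, 6, 8] / [5];  Q = [1, 3, 5, 7, 8] / [2, 4, 9] / [6];  common shape = (5, 3, 1)

Row-insert the values π_1, π_2, … into P one at a time, bumping the leftmost entry strictly greater than the inserted value down to the next row. The recording tableau Q records, in position (i, j), the step at which that cell was added to P.
  Insert 5 (step 1): P = [5];  Q = [1]
  Insert 1 (step 2): P = [1] / [5];  Q = [1] / [2]
  Insert 6 (step 3): P = [1, 6] / [5];  Q = [1, 3] / [2]
  Insert 2 (step 4): P = [1, 2] / [5, 6];  Q = [1, 3] / [2, 4]
  Insert 4 (step 5): P = [1, 2, 4] / [5, 6];  Q = [1, 3, 5] / [2, 4]
  Insert 3 (step 6): P = [1, 2, 3] / [4, 6] / [5];  Q = [1, 3, 5] / [2, 4] / [6]
  Insert 8 (step 7): P = [1, 2, 3, 8] / [4, 6] / [5];  Q = [1, 3, 5, 7] / [2, 4] / [6]
  Insert 9 (step 8): P = [1, 2, 3, 8, 9] / [4, 6] / [5];  Q = [1, 3, 5, 7, 8] / [2, 4] / [6]
  Insert 7 (step 9): P = [1, 2, 3, 7, 9] / [4, 6, 8] / [5];  Q = [1, 3, 5, 7, 8] / [2, 4, 9] / [6]
Final shape: (5, 3, 1).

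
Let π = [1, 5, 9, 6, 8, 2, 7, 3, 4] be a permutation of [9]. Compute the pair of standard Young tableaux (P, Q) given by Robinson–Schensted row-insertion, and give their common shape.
P = [1, 2, 3, 4] / [5, 6, 7] / [8] / [9];  Q = [1, 2, 3, 5] / [4, 7, 9] / [6] / [8];  common shape = (4, 3, 1, 1)

Row-insert the values π_1, π_2, … into P one at a time, bumping the leftmost entry strictly greater than the inserted value down to the next row. The recording tableau Q records, in position (i, j), the step at which that cell was added to P.
  Insert 1 (step 1): P = [1];  Q = [1]
  Insert 5 (step 2): P = [1, 5];  Q = [1, 2]
  Insert 9 (step 3): P = [1, 5, 9];  Q = [1, 2, 3]
  Insert 6 (step 4): P = [1, 5, 6] / [9];  Q = [1, 2, 3] / [4]
  Insert 8 (step 5): P = [1, 5, 6, 8] / [9];  Q = [1, 2, 3, 5] / [4]
  Insert 2 (step 6): P = [1, 2, 6, 8] / [5] / [9];  Q = [1, 2, 3, 5] / [4] / [6]
  Insert 7 (step 7): P = [1, 2, 6, 7] / [5, 8] / [9];  Q = [1, 2, 3, 5] / [4, 7] / [6]
  Insert 3 (step 8): P = [1, 2, 3, 7] / [5, 6] / [8] / [9];  Q = [1, 2, 3, 5] / [4, 7] / [6] / [8]
  Insert 4 (step 9): P = [1, 2, 3, 4] / [5, 6, 7] / [8] / [9];  Q = [1, 2, 3, 5] / [4, 7, 9] / [6] / [8]
Final shape: (4, 3, 1, 1).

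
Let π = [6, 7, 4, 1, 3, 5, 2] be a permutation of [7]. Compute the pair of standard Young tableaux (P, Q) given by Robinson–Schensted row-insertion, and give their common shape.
P = [1, 2, 5] / [3, 7] / [4] / [6];  Q = [1, 2, 6] / [3, 5] / [4] / [7];  common shape = (3, 2, 1, 1)

Row-insert the values π_1, π_2, … into P one at a time, bumping the leftmost entry strictly greater than the inserted value down to the next row. The recording tableau Q records, in position (i, j), the step at which that cell was added to P.
  Insert 6 (step 1): P = [6];  Q = [1]
  Insert 7 (step 2): P = [6, 7];  Q = [1, 2]
  Insert 4 (step 3): P = [4, 7] / [6];  Q = [1, 2] / [3]
  Insert 1 (step 4): P = [1, 7] / [4] / [6];  Q = [1, 2] / [3] / [4]
  Insert 3 (step 5): P = [1, 3] / [4, 7] / [6];  Q = [1, 2] / [3, 5] / [4]
  Insert 5 (step 6): P = [1, 3, 5] / [4, 7] / [6];  Q = [1, 2, 6] / [3, 5] / [4]
  Insert 2 (step 7): P = [1, 2, 5] / [3, 7] / [4] / [6];  Q = [1, 2, 6] / [3, 5] / [4] / [7]
Final shape: (3, 2, 1, 1).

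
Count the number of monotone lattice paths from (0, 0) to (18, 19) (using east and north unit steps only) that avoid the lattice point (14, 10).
Number of paths = 16270333860

Total paths from (0, 0) to (18, 19): C(37, 18) = 17672631900. Paths through (14, 10): (paths (0, 0) → (14, 10)) × (paths (14, 10) → (18, 19)) = C(24, 14) · C(13, 4) = 1961256 · 715 = 1402298040. Avoidance count = 17672631900 − 1402298040 = 16270333860.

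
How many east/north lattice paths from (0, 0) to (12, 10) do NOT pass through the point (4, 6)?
Number of paths = 542696

Total paths from (0, 0) to (12, 10): C(22, 12) = 646646. Paths through (4, 6): (paths (0, 0) → (4, 6)) × (paths (4, 6) → (12, 10)) = C(10, 4) · C(12, 8) = 210 · 495 = 103950. Avoidance count = 646646 − 103950 = 542696.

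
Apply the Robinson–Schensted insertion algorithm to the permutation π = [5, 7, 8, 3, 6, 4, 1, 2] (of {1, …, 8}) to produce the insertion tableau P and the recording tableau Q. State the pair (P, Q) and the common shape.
P = [1, 2, 8] / [3, 4] / [5, 6] / [7];  Q = [1, 2, 3] / [4, 5] / [6, 8] / [7];  common shape = (3, 2, 2, 1)

Row-insert the values π_1, π_2, … into P one at a time, bumping the leftmost entry strictly greater than the inserted value down to the next row. The recording tableau Q records, in position (i, j), the step at which that cell was added to P.
  Insert 5 (step 1): P = [5];  Q = [1]
  Insert 7 (step 2): P = [5, 7];  Q = [1, 2]
  Insert 8 (step 3): P = [5, 7, 8];  Q = [1, 2, 3]
  Insert 3 (step 4): P = [3, 7, 8] / [5];  Q = [1, 2, 3] / [4]
  Insert 6 (step 5): P = [3, 6, 8] / [5, 7];  Q = [1, 2, 3] / [4, 5]
  Insert 4 (step 6): P = [3, 4, 8] / [5, 6] / [7];  Q = [1, 2, 3] / [4, 5] / [6]
  Insert 1 (step 7): P = [1, 4, 8] / [3, 6] / [5] / [7];  Q = [1, 2, 3] / [4, 5] / [6] / [7]
  Insert 2 (step 8): P = [1, 2, 8] / [3, 4] / [5, 6] / [7];  Q = [1, 2, 3] / [4, 5] / [6, 8] / [7]
Final shape: (3, 2, 2, 1).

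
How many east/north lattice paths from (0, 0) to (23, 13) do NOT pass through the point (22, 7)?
Number of paths = 2299864140

Total paths from (0, 0) to (23, 13): C(36, 23) = 2310789600. Paths through (22, 7): (paths (0, 0) → (22, 7)) × (paths (22, 7) → (23, 13)) = C(29, 22) · C(7, 1) = 1560780 · 7 = 10925460. Avoidance count = 2310789600 − 10925460 = 2299864140.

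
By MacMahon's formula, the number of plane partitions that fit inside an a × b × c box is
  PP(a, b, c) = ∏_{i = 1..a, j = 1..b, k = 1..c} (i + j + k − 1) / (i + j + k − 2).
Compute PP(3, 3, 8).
PP(3, 3, 8) = 259545

Evaluate the triple product over i = 1..3, j = 1..3, k = 1..8. The factors are (2/1) · (3/2) · (4/3) · (5/4) · (6/5) · (7/6) · (8/7) · (9/8) · … (72 factors total). The numerators and denominators telescope so the product is an integer; carrying out the multiplication exactly gives PP(3, 3, 8) = 259545.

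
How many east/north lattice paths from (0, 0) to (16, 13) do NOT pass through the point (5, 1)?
Number of paths = 59751447

Total paths from (0, 0) to (16, 13): C(29, 16) = 67863915. Paths through (5, 1): (paths (0, 0) → (5, 1)) × (paths (5, 1) → (16, 13)) = C(6, 5) · C(23, 11) = 6 · 1352078 = 8112468. Avoidance count = 67863915 − 8112468 = 59751447.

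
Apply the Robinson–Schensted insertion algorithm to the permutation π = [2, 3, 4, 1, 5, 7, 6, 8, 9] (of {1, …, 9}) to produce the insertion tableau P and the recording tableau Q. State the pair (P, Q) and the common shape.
P = [1, 3, 4, 5, 6, 8, 9] / [2, 7];  Q = [1, 2, 3, 5, 6, 8, 9] / [4, 7];  common shape = (7, 2)

Row-insert the values π_1, π_2, … into P one at a time, bumping the leftmost entry strictly greater than the inserted value down to the next row. The recording tableau Q records, in position (i, j), the step at which that cell was added to P.
  Insert 2 (step 1): P = [2];  Q = [1]
  Insert 3 (step 2): P = [2, 3];  Q = [1, 2]
  Insert 4 (step 3): P = [2, 3, 4];  Q = [1, 2, 3]
  Insert 1 (step 4): P = [1, 3, 4] / [2];  Q = [1, 2, 3] / [4]
  Insert 5 (step 5): P = [1, 3, 4, 5] / [2];  Q = [1, 2, 3, 5] / [4]
  Insert 7 (step 6): P = [1, 3, 4, 5, 7] / [2];  Q = [1, 2, 3, 5, 6] / [4]
  Insert 6 (step 7): P = [1, 3, 4, 5, 6] / [2, 7];  Q = [1, 2, 3, 5, 6] / [4, 7]
  Insert 8 (step 8): P = [1, 3, 4, 5, 6, 8] / [2, 7];  Q = [1, 2, 3, 5, 6, 8] / [4, 7]
  Insert 9 (step 9): P = [1, 3, 4, 5, 6, 8, 9] / [2, 7];  Q = [1, 2, 3, 5, 6, 8, 9] / [4, 7]
Final shape: (7, 2).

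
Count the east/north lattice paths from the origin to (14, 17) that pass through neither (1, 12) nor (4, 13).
Number of paths = 262740813

Inclusion–exclusion. Total paths: C(31, 14) = 265182525. Through P₁: C(13, 1)·C(18, 13) = 111384. Through P₂: C(17, 4)·C(14, 10) = 2382380. Since P₁ is strictly southwest of P₂, a monotone path through both must visit P₁ then P₂; paths through both = C(13, 1)·C(4, 3)·C(14, 10) = 52052. Avoid both = 265182525 − 111384 − 2382380 + 52052 = 262740813.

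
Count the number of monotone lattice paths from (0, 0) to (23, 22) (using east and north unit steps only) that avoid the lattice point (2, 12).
Number of paths = 4112679316785

Total paths from (0, 0) to (23, 22): C(45, 23) = 4116715363800. Paths through (2, 12): (paths (0, 0) → (2, 12)) × (paths (2, 12) → (23, 22)) = C(14, 2) · C(31, 21) = 91 · 44352165 = 4036047015. Avoidance count = 4116715363800 − 4036047015 = 4112679316785.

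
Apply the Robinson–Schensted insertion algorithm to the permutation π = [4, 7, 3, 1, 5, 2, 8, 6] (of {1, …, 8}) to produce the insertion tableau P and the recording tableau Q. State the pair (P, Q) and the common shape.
P = [1, 2, 6] / [3, 5, 8] / [4, 7];  Q = [1, 2, 7] / [3, 5, 8] / [4, 6];  common shape = (3, 3, 2)

Row-insert the values π_1, π_2, … into P one at a time, bumping the leftmost entry strictly greater than the inserted value down to the next row. The recording tableau Q records, in position (i, j), the step at which that cell was added to P.
  Insert 4 (step 1): P = [4];  Q = [1]
  Insert 7 (step 2): P = [4, 7];  Q = [1, 2]
  Insert 3 (step 3): P = [3, 7] / [4];  Q = [1, 2] / [3]
  Insert 1 (step 4): P = [1, 7] / [3] / [4];  Q = [1, 2] / [3] / [4]
  Insert 5 (step 5): P = [1, 5] / [3, 7] / [4];  Q = [1, 2] / [3, 5] / [4]
  Insert 2 (step 6): P = [1, 2] / [3, 5] / [4, 7];  Q = [1, 2] / [3, 5] / [4, 6]
  Insert 8 (step 7): P = [1, 2, 8] / [3, 5] / [4, 7];  Q = [1, 2, 7] / [3, 5] / [4, 6]
  Insert 6 (step 8): P = [1, 2, 6] / [3, 5, 8] / [4, 7];  Q = [1, 2, 7] / [3, 5, 8] / [4, 6]
Final shape: (3, 3, 2).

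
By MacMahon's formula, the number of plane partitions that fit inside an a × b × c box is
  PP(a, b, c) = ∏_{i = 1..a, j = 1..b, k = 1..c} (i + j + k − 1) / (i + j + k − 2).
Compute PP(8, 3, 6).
PP(8, 3, 6) = 614083470

Evaluate the triple product over i = 1..8, j = 1..3, k = 1..6. The factors are (2/1) · (3/2) · (4/3) · (5/4) · (6/5) · (7/6) · (3/2) · (4/3) · … (144 factors total). The numerators and denominators telescope so the product is an integer; carrying out the multiplication exactly gives PP(8, 3, 6) = 614083470.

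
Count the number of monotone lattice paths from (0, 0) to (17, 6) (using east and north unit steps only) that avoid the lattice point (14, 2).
Number of paths = 96747

Total paths from (0, 0) to (17, 6): C(23, 17) = 100947. Paths through (14, 2): (paths (0, 0) → (14, 2)) × (paths (14, 2) → (17, 6)) = C(16, 14) · C(7, 3) = 120 · 35 = 4200. Avoidance count = 100947 − 4200 = 96747.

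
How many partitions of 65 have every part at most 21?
p(65, parts ≤ 21) = 1642491

Use the recurrence p(n, m) = p(n, m−1) + p(n−m, m): either the largest part is < m (count p(n, m−1)) or the largest part is exactly m (remove one copy of m, count p(n−m, m)). With p(0, ·) = 1 this gives p(65, parts ≤ 21) = 1642491. (By conjugating Young diagrams, this also counts partitions of 65 into at most 21 parts.)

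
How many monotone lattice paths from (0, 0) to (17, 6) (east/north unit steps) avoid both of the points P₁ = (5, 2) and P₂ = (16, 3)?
Number of paths = 59859

Inclusion–exclusion. Total paths: C(23, 17) = 100947. Through P₁: C(7, 5)·C(16, 12) = 38220. Through P₂: C(19, 16)·C(4, 1) = 3876. Since P₁ is strictly southwest of P₂, a monotone path through both must visit P₁ then P₂; paths through both = C(7, 5)·C(12, 11)·C(4, 1) = 1008. Avoid both = 100947 − 38220 − 3876 + 1008 = 59859.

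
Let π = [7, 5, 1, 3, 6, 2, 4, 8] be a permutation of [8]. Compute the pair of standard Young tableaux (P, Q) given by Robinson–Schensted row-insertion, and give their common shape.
P = [1, 2, 4, 8] / [3, 6] / [5] / [7];  Q = [1, 4, 5, 8] / [2, 7] / [3] / [6];  common shape = (4, 2, 1, 1)

Row-insert the values π_1, π_2, … into P one at a time, bumping the leftmost entry strictly greater than the inserted value down to the next row. The recording tableau Q records, in position (i, j), the step at which that cell was added to P.
  Insert 7 (step 1): P = [7];  Q = [1]
  Insert 5 (step 2): P = [5] / [7];  Q = [1] / [2]
  Insert 1 (step 3): P = [1] / [5] / [7];  Q = [1] / [2] / [3]
  Insert 3 (step 4): P = [1, 3] / [5] / [7];  Q = [1, 4] / [2] / [3]
  Insert 6 (step 5): P = [1, 3, 6] / [5] / [7];  Q = [1, 4, 5] / [2] / [3]
  Insert 2 (step 6): P = [1, 2, 6] / [3] / [5] / [7];  Q = [1, 4, 5] / [2] / [3] / [6]
  Insert 4 (step 7): P = [1, 2, 4] / [3, 6] / [5] / [7];  Q = [1, 4, 5] / [2, 7] / [3] / [6]
  Insert 8 (step 8): P = [1, 2, 4, 8] / [3, 6] / [5] / [7];  Q = [1, 4, 5, 8] / [2, 7] / [3] / [6]
Final shape: (4, 2, 1, 1).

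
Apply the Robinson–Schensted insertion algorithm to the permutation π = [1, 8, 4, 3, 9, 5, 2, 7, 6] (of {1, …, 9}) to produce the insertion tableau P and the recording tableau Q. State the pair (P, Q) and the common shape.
P = [1, 2, 5, 6] / [3, 7] / [4, 9] / [8];  Q = [1, 2, 5, 8] / [3, 6] / [4, 9] / [7];  common shape = (4, 2, 2, 1)

Row-insert the values π_1, π_2, … into P one at a time, bumping the leftmost entry strictly greater than the inserted value down to the next row. The recording tableau Q records, in position (i, j), the step at which that cell was added to P.
  Insert 1 (step 1): P = [1];  Q = [1]
  Insert 8 (step 2): P = [1, 8];  Q = [1, 2]
  Insert 4 (step 3): P = [1, 4] / [8];  Q = [1, 2] / [3]
  Insert 3 (step 4): P = [1, 3] / [4] / [8];  Q = [1, 2] / [3] / [4]
  Insert 9 (step 5): P = [1, 3, 9] / [4] / [8];  Q = [1, 2, 5] / [3] / [4]
  Insert 5 (step 6): P = [1, 3, 5] / [4, 9] / [8];  Q = [1, 2, 5] / [3, 6] / [4]
  Insert 2 (step 7): P = [1, 2, 5] / [3, 9] / [4] / [8];  Q = [1, 2, 5] / [3, 6] / [4] / [7]
  Insert 7 (step 8): P = [1, 2, 5, 7] / [3, 9] / [4] / [8];  Q = [1, 2, 5, 8] / [3, 6] / [4] / [7]
  Insert 6 (step 9): P = [1, 2, 5, 6] / [3, 7] / [4, 9] / [8];  Q = [1, 2, 5, 8] / [3, 6] / [4, 9] / [7]
Final shape: (4, 2, 2, 1).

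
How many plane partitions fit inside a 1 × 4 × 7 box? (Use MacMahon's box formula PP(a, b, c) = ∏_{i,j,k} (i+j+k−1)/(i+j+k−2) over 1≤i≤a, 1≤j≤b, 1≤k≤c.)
PP(1, 4, 7) = 330

Evaluate the triple product over i = 1..1, j = 1..4, k = 1..7. The factors are (2/1) · (3/2) · (4/3) · (5/4) · (6/5) · (7/6) · (8/7) · (3/2) · … (28 factors total). The numerators and denominators telescope so the product is an integer; carrying out the multiplication exactly gives PP(1, 4, 7) = 330.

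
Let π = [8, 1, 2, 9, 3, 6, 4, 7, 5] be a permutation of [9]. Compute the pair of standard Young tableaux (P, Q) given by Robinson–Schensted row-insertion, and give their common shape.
P = [1, 2, 3, 4, 5] / [6, 7] / [8, 9];  Q = [1, 3, 4, 6, 8] / [2, 5] / [7, 9];  common shape = (5, 2, 2)

Row-insert the values π_1, π_2, … into P one at a time, bumping the leftmost entry strictly greater than the inserted value down to the next row. The recording tableau Q records, in position (i, j), the step at which that cell was added to P.
  Insert 8 (step 1): P = [8];  Q = [1]
  Insert 1 (step 2): P = [1] / [8];  Q = [1] / [2]
  Insert 2 (step 3): P = [1, 2] / [8];  Q = [1, 3] / [2]
  Insert 9 (step 4): P = [1, 2, 9] / [8];  Q = [1, 3, 4] / [2]
  Insert 3 (step 5): P = [1, 2, 3] / [8, 9];  Q = [1, 3, 4] / [2, 5]
  Insert 6 (step 6): P = [1, 2, 3, 6] / [8, 9];  Q = [1, 3, 4, 6] / [2, 5]
  Insert 4 (step 7): P = [1, 2, 3, 4] / [6, 9] / [8];  Q = [1, 3, 4, 6] / [2, 5] / [7]
  Insert 7 (step 8): P = [1, 2, 3, 4, 7] / [6, 9] / [8];  Q = [1, 3, 4, 6, 8] / [2, 5] / [7]
  Insert 5 (step 9): P = [1, 2, 3, 4, 5] / [6, 7] / [8, 9];  Q = [1, 3, 4, 6, 8] / [2, 5] / [7, 9]
Final shape: (5, 2, 2).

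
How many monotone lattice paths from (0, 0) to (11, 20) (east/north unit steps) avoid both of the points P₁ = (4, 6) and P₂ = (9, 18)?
Number of paths = 39929445

Inclusion–exclusion. Total paths: C(31, 11) = 84672315. Through P₁: C(10, 4)·C(21, 7) = 24418800. Through P₂: C(27, 9)·C(4, 2) = 28120950. Since P₁ is strictly southwest of P₂, a monotone path through both must visit P₁ then P₂; paths through both = C(10, 4)·C(17, 5)·C(4, 2) = 7796880. Avoid both = 84672315 − 24418800 − 28120950 + 7796880 = 39929445.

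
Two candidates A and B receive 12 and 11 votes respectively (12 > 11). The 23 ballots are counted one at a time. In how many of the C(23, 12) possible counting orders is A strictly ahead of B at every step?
Strict-lead orderings = 58786

Total orderings of the 23 votes with 12 for A: C(23, 12) = 1352078. By the Bertrand ballot formula (Cycle Lemma / reflection principle), the number of orderings in which A is strictly ahead of B throughout is (p − q)/(p + q) · C(p + q, p) = (12 − 11)/(12 + 11) · 1352078 = 58786.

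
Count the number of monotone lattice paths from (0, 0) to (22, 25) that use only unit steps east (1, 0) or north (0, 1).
Number of paths = 14833897694226

A monotone lattice path from (0, 0) to (22, 25) consists of 22 east steps and 25 north steps in some order, so it is determined by which 22 of the 47 steps are east. The count is C(47, 22) = 14833897694226.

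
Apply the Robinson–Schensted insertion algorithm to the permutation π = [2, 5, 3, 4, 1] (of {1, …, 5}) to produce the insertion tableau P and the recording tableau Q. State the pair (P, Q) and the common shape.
P = [1, 3, 4] / [2] / [5];  Q = [1, 2, 4] / [3] / [5];  common shape = (3, 1, 1)

Row-insert the values π_1, π_2, … into P one at a time, bumping the leftmost entry strictly greater than the inserted value down to the next row. The recording tableau Q records, in position (i, j), the step at which that cell was added to P.
  Insert 2 (step 1): P = [2];  Q = [1]
  Insert 5 (step 2): P = [2, 5];  Q = [1, 2]
  Insert 3 (step 3): P = [2, 3] / [5];  Q = [1, 2] / [3]
  Insert 4 (step 4): P = [2, 3, 4] / [5];  Q = [1, 2, 4] / [3]
  Insert 1 (step 5): P = [1, 3, 4] / [2] / [5];  Q = [1, 2, 4] / [3] / [5]
Final shape: (3, 1, 1).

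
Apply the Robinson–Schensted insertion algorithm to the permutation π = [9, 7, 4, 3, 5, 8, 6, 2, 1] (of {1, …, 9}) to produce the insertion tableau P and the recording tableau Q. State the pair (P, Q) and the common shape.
P = [1, 5, 6] / [2, 8] / [3] / [4] / [7] / [9];  Q = [1, 5, 6] / [2, 7] / [3] / [4] / [8] / [9];  common shape = (3, 2, 1, 1, 1, 1)

Row-insert the values π_1, π_2, … into P one at a time, bumping the leftmost entry strictly greater than the inserted value down to the next row. The recording tableau Q records, in position (i, j), the step at which that cell was added to P.
  Insert 9 (step 1): P = [9];  Q = [1]
  Insert 7 (step 2): P = [7] / [9];  Q = [1] / [2]
  Insert 4 (step 3): P = [4] / [7] / [9];  Q = [1] / [2] / [3]
  Insert 3 (step 4): P = [3] / [4] / [7] / [9];  Q = [1] / [2] / [3] / [4]
  Insert 5 (step 5): P = [3, 5] / [4] / [7] / [9];  Q = [1, 5] / [2] / [3] / [4]
  Insert 8 (step 6): P = [3, 5, 8] / [4] / [7] / [9];  Q = [1, 5, 6] / [2] / [3] / [4]
  Insert 6 (step 7): P = [3, 5, 6] / [4, 8] / [7] / [9];  Q = [1, 5, 6] / [2, 7] / [3] / [4]
  Insert 2 (step 8): P = [2, 5, 6] / [3, 8] / [4] / [7] / [9];  Q = [1, 5, 6] / [2, 7] / [3] / [4] / [8]
  Insert 1 (step 9): P = [1, 5, 6] / [2, 8] / [3] / [4] / [7] / [9];  Q = [1, 5, 6] / [2, 7] / [3] / [4] / [8] / [9]
Final shape: (3, 2, 1, 1, 1, 1).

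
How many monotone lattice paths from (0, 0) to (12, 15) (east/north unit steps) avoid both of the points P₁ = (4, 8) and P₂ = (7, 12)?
Number of paths = 12347007

Inclusion–exclusion. Total paths: C(27, 12) = 17383860. Through P₁: C(12, 4)·C(15, 8) = 3185325. Through P₂: C(19, 7)·C(8, 5) = 2821728. Since P₁ is strictly southwest of P₂, a monotone path through both must visit P₁ then P₂; paths through both = C(12, 4)·C(7, 3)·C(8, 5) = 970200. Avoid both = 17383860 − 3185325 − 2821728 + 970200 = 12347007.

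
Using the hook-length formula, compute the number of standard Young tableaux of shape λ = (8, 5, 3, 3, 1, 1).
# SYT of shape (8, 5, 3, 3, 1, 1) = 623963648

Hook-length formula: f^λ = n! / Π hook(c), product over all cells c of the Young diagram. For λ = (8, 5, 3, 3, 1, 1), n = 21 boxes. Hook lengths by row (left-to-right, top-to-bottom): [13, 10, 9, 6, 5, 3, 2, 1]; [9, 6, 5, 2, 1]; [6, 3, 2]; [5, 2, 1]; [2]; [1]. Product of hooks = 81881280000. So f^λ = 21! / 81881280000 = 51090942171709440000 / 81881280000 = 623963648.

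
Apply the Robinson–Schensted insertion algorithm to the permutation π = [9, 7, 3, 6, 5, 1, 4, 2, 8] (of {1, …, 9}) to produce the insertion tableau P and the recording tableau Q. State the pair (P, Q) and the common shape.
P = [1, 2, 8] / [3, 4] / [5] / [6] / [7] / [9];  Q = [1, 4, 9] / [2, 7] / [3] / [5] / [6] / [8];  common shape = (3, 2, 1, 1, 1, 1)

Row-insert the values π_1, π_2, … into P one at a time, bumping the leftmost entry strictly greater than the inserted value down to the next row. The recording tableau Q records, in position (i, j), the step at which that cell was added to P.
  Insert 9 (step 1): P = [9];  Q = [1]
  Insert 7 (step 2): P = [7] / [9];  Q = [1] / [2]
  Insert 3 (step 3): P = [3] / [7] / [9];  Q = [1] / [2] / [3]
  Insert 6 (step 4): P = [3, 6] / [7] / [9];  Q = [1, 4] / [2] / [3]
  Insert 5 (step 5): P = [3, 5] / [6] / [7] / [9];  Q = [1, 4] / [2] / [3] / [5]
  Insert 1 (step 6): P = [1, 5] / [3] / [6] / [7] / [9];  Q = [1, 4] / [2] / [3] / [5] / [6]
  Insert 4 (step 7): P = [1, 4] / [3, 5] / [6] / [7] / [9];  Q = [1, 4] / [2, 7] / [3] / [5] / [6]
  Insert 2 (step 8): P = [1, 2] / [3, 4] / [5] / [6] / [7] / [9];  Q = [1, 4] / [2, 7] / [3] / [5] / [6] / [8]
  Insert 8 (step 9): P = [1, 2, 8] / [3, 4] / [5] / [6] / [7] / [9];  Q = [1, 4, 9] / [2, 7] / [3] / [5] / [6] / [8]
Final shape: (3, 2, 1, 1, 1, 1).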